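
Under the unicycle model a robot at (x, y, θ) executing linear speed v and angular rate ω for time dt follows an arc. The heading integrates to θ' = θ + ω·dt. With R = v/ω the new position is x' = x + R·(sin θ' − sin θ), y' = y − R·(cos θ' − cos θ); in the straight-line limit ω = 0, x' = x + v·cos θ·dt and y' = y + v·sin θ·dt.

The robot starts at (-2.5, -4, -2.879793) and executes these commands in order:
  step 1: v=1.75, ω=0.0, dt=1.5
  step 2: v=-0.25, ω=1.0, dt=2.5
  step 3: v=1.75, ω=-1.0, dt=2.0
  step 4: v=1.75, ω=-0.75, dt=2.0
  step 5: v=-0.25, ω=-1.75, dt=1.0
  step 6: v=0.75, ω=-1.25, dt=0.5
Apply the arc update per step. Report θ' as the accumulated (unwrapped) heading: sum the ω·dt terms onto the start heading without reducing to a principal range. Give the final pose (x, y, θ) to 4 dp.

step 1: θ'=-2.8798 (straight) → pose (-5.0356, -4.6794, -2.8798)
step 2: θ'=-0.3798 (R=-0.2500) → pose (-5.0076, -4.2057, -0.3798)
step 3: θ'=-2.3798 (R=-1.7500) → pose (-4.4485, -7.0973, -2.3798)
step 4: θ'=-3.8798 (R=-2.3333) → pose (-7.6292, -7.1349, -3.8798)
step 5: θ'=-5.6298 (R=0.1429) → pose (-7.6385, -7.3540, -5.6298)
step 6: θ'=-6.2548 (R=-0.6000) → pose (-7.2908, -7.2306, -6.2548)

(-7.2908, -7.2306, -6.2548)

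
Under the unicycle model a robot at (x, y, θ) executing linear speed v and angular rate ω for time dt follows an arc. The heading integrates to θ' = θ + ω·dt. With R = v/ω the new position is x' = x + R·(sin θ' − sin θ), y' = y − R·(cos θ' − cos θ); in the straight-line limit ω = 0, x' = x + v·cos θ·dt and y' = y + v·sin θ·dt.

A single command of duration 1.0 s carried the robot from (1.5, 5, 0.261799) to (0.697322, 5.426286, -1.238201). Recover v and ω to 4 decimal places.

v = -1.0000, ω = -1.5000

Δθ = -1.238201 − 0.261799 = -1.500000
ω = Δθ/dt = -1.500000/1.0 = -1.5000
R = Δx/(sin θ' − sin θ) = 0.6667
v = R·ω = 0.6667·-1.5000 = -1.0000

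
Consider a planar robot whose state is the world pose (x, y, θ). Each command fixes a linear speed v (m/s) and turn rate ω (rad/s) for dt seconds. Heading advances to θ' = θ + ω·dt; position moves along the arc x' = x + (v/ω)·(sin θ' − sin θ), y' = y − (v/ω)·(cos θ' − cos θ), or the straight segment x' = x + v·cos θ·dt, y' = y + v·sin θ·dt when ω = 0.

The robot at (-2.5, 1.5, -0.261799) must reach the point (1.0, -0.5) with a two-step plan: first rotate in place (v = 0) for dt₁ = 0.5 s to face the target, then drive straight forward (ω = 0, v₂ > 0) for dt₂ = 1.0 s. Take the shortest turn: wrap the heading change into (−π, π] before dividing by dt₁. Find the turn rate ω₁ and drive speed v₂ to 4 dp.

heading to target = atan2(-0.5−1.5, 1−-2.5) = -0.5191
Δθ = wrap(-0.5191 − -0.2618) = -0.2573; ω₁ = Δθ/dt₁ = -0.5147
distance = √((1−-2.5)² + (-0.5−1.5)²) = 4.0311; v₂ = distance/dt₂ = 4.0311

ω₁ = -0.5147, v₂ = 4.0311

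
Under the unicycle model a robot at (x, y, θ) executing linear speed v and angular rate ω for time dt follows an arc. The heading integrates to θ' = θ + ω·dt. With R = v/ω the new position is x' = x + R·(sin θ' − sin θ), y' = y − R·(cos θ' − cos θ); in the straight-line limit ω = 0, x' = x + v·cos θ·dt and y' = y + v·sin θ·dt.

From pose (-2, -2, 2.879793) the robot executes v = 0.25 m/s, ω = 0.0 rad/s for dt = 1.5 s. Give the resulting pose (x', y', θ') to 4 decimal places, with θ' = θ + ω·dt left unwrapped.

(-2.3622, -1.9029, 2.8798)

θ' = 2.8798 + 0.0·1.5 = 2.8798
ω = 0 → straight: x' = -2 + 0.25·cos(2.8798)·1.5 = -2.3622
y' = -2 + 0.25·sin(2.8798)·1.5 = -1.9029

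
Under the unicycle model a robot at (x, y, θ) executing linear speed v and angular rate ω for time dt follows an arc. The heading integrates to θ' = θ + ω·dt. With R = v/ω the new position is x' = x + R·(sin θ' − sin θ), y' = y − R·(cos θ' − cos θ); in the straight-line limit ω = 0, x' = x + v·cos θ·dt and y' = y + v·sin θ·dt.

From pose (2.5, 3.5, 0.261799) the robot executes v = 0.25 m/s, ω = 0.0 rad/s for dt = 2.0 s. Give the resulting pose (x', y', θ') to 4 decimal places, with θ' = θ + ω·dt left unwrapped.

(2.9830, 3.6294, 0.2618)

θ' = 0.2618 + 0.0·2.0 = 0.2618
ω = 0 → straight: x' = 2.5 + 0.25·cos(0.2618)·2.0 = 2.9830
y' = 3.5 + 0.25·sin(0.2618)·2.0 = 3.6294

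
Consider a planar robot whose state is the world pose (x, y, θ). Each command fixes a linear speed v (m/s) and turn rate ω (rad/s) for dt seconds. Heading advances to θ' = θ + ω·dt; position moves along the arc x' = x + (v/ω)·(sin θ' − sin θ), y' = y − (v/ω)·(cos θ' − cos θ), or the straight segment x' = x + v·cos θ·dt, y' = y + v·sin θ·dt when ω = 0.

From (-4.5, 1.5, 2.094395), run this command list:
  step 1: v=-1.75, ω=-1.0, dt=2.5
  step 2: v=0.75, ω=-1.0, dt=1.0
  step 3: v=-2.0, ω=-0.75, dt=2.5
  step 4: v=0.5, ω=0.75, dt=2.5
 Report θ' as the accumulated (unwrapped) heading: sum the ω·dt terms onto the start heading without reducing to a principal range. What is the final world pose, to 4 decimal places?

step 1: θ'=-0.4056 (R=1.7500) → pose (-6.7061, -0.9830, -0.4056)
step 2: θ'=-1.4056 (R=-0.7500) → pose (-6.2622, -1.5488, -1.4056)
step 3: θ'=-3.2806 (R=2.6667) → pose (-3.2623, 1.5306, -3.2806)
step 4: θ'=-1.4056 (R=0.6667) → pose (-4.0123, 0.7608, -1.4056)

(-4.0123, 0.7608, -1.4056)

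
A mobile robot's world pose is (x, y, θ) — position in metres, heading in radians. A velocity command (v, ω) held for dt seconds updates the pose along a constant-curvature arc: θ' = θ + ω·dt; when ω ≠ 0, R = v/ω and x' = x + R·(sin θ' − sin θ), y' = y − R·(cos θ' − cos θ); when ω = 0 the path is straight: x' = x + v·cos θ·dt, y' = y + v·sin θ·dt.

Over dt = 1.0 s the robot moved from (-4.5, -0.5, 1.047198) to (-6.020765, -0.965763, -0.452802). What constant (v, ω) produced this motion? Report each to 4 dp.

Δθ = -0.452802 − 1.047198 = -1.500000
ω = Δθ/dt = -1.500000/1.0 = -1.5000
R = Δx/(sin θ' − sin θ) = 1.1667
v = R·ω = 1.1667·-1.5000 = -1.7500

v = -1.7500, ω = -1.5000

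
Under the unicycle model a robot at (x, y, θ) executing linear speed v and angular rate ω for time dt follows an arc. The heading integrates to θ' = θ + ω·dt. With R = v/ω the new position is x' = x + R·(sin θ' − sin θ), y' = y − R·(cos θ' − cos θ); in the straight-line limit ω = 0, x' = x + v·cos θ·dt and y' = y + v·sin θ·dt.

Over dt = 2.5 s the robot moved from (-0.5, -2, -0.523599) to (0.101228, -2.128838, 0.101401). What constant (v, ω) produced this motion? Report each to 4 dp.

Δθ = 0.101401 − -0.523599 = 0.625000
ω = Δθ/dt = 0.625000/2.5 = 0.2500
R = Δx/(sin θ' − sin θ) = 1.0000
v = R·ω = 1.0000·0.2500 = 0.2500

v = 0.2500, ω = 0.2500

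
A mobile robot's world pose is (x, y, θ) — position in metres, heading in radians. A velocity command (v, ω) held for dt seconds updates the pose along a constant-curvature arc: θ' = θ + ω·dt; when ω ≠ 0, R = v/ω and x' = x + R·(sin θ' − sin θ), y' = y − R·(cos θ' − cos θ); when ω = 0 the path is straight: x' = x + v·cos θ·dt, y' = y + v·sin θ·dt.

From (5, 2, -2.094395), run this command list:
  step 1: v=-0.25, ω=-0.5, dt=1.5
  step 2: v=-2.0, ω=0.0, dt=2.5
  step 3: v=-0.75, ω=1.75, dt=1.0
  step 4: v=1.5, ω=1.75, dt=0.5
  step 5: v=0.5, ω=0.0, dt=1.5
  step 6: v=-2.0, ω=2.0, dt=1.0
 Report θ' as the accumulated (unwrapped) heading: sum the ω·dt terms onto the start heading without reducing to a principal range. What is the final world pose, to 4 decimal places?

step 1: θ'=-2.8444 (R=0.5000) → pose (5.2866, 2.2281, -2.8444)
step 2: θ'=-2.8444 (straight) → pose (10.0674, 3.6923, -2.8444)
step 3: θ'=-1.0944 (R=-0.4286) → pose (10.3227, 4.2986, -1.0944)
step 4: θ'=-0.2194 (R=0.8571) → pose (10.8979, 3.8551, -0.2194)
step 5: θ'=-0.2194 (straight) → pose (11.6299, 3.6919, -0.2194)
step 6: θ'=1.7806 (R=-1.0000) → pose (10.4342, 2.5076, 1.7806)

(10.4342, 2.5076, 1.7806)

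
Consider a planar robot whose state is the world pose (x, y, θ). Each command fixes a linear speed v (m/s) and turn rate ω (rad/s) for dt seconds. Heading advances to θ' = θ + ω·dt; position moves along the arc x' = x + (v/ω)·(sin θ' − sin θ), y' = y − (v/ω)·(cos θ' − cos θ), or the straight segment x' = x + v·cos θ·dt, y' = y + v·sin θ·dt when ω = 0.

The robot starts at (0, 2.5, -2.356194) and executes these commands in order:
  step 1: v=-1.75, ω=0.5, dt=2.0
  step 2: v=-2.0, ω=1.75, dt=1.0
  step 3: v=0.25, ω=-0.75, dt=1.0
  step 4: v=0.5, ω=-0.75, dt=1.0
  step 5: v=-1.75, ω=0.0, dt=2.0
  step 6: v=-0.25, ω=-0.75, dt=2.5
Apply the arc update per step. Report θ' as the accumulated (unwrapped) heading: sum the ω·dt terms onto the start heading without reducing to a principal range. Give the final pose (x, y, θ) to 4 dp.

(-1.3261, 9.8181, -2.9812)

step 1: θ'=-1.3562 (R=-3.5000) → pose (0.9448, 5.7202, -1.3562)
step 2: θ'=0.3938 (R=-1.1429) → pose (-0.6103, 6.5322, 0.3938)
step 3: θ'=-0.3562 (R=-0.3333) → pose (-0.3662, 6.5368, -0.3562)
step 4: θ'=-1.1062 (R=-0.6667) → pose (-0.0027, 6.2107, -1.1062)
step 5: θ'=-1.1062 (straight) → pose (-1.5709, 9.3397, -1.1062)
step 6: θ'=-2.9812 (R=0.3333) → pose (-1.3261, 9.8181, -2.9812)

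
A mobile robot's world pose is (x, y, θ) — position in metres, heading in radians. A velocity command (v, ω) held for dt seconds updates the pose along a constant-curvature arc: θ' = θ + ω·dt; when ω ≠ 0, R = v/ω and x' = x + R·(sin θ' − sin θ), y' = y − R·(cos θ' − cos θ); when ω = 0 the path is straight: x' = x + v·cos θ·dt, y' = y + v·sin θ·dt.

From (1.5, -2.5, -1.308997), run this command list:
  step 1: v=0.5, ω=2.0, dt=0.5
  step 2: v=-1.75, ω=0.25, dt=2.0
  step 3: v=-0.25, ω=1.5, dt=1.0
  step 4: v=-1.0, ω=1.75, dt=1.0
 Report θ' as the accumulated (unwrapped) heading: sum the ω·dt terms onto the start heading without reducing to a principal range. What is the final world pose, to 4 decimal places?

step 1: θ'=-0.3090 (R=0.2500) → pose (1.6655, -2.6735, -0.3090)
step 2: θ'=0.1910 (R=-7.0000) → pose (-1.7922, -2.4692, 0.1910)
step 3: θ'=1.6910 (R=-0.1667) → pose (-1.9260, -2.6529, 1.6910)
step 4: θ'=3.4410 (R=-0.5714) → pose (-1.1901, -3.1303, 3.4410)

(-1.1901, -3.1303, 3.4410)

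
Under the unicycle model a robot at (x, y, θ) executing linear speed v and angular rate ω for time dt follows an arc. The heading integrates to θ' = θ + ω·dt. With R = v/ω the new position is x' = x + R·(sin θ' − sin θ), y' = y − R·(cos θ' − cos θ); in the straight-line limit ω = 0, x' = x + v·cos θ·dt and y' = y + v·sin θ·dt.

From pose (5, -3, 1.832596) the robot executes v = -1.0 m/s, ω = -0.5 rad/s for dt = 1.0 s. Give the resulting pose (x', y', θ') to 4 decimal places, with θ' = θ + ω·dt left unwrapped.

θ' = 1.8326 + -0.5·1.0 = 1.3326
R = v/ω = -1.0/-0.5 = 2.0000
x' = 5 + 2.0000·(sin 1.3326 − sin 1.8326) = 5.0117
y' = -3 − 2.0000·(cos 1.3326 − cos 1.8326) = -3.9895

(5.0117, -3.9895, 1.3326)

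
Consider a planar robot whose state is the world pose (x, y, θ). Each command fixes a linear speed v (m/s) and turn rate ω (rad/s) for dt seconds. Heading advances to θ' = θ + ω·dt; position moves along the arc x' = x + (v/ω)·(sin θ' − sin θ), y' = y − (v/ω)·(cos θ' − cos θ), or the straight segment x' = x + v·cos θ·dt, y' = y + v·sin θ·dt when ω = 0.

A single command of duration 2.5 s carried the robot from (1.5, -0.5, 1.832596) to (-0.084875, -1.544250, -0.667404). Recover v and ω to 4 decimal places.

v = -1.0000, ω = -1.0000

Δθ = -0.667404 − 1.832596 = -2.500000
ω = Δθ/dt = -2.500000/2.5 = -1.0000
R = Δx/(sin θ' − sin θ) = 1.0000
v = R·ω = 1.0000·-1.0000 = -1.0000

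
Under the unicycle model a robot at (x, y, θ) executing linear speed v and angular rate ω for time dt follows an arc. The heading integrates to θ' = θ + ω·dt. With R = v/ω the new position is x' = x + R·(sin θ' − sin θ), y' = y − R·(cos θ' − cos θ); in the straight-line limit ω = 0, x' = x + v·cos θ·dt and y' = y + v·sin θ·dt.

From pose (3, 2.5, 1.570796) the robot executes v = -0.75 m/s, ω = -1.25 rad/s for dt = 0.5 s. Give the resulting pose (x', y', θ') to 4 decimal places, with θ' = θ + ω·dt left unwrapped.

(2.8866, 2.1489, 0.9458)

θ' = 1.5708 + -1.25·0.5 = 0.9458
R = v/ω = -0.75/-1.25 = 0.6000
x' = 3 + 0.6000·(sin 0.9458 − sin 1.5708) = 2.8866
y' = 2.5 − 0.6000·(cos 0.9458 − cos 1.5708) = 2.1489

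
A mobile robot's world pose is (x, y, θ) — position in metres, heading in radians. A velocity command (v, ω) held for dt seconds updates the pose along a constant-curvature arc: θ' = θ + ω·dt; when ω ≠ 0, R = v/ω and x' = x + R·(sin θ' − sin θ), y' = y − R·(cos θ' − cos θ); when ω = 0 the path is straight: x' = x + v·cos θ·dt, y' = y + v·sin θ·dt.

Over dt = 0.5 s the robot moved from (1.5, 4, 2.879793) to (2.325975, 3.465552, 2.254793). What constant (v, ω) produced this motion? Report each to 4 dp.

v = -2.0000, ω = -1.2500

Δθ = 2.254793 − 2.879793 = -0.625000
ω = Δθ/dt = -0.625000/0.5 = -1.2500
R = Δx/(sin θ' − sin θ) = 1.6000
v = R·ω = 1.6000·-1.2500 = -2.0000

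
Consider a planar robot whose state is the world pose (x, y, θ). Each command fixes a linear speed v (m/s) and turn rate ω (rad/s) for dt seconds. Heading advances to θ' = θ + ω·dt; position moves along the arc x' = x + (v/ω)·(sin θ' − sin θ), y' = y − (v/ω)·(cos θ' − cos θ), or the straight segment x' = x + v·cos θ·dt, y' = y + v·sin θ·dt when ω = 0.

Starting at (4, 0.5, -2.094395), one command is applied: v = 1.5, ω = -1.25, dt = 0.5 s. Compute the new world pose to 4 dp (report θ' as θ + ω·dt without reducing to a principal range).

(3.4525, 0.0054, -2.7194)

θ' = -2.0944 + -1.25·0.5 = -2.7194
R = v/ω = 1.5/-1.25 = -1.2000
x' = 4 + -1.2000·(sin -2.7194 − sin -2.0944) = 3.4525
y' = 0.5 − -1.2000·(cos -2.7194 − cos -2.0944) = 0.0054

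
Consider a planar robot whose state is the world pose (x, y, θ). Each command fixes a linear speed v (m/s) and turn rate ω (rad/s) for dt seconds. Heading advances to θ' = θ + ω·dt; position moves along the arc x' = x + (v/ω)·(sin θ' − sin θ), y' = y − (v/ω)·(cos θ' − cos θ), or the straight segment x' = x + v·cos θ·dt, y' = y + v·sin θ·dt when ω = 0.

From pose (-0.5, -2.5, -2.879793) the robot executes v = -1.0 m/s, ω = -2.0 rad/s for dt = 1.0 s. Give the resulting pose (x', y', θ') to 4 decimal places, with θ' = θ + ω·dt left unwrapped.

(0.1224, -3.0663, -4.8798)

θ' = -2.8798 + -2.0·1.0 = -4.8798
R = v/ω = -1.0/-2.0 = 0.5000
x' = -0.5 + 0.5000·(sin -4.8798 − sin -2.8798) = 0.1224
y' = -2.5 − 0.5000·(cos -4.8798 − cos -2.8798) = -3.0663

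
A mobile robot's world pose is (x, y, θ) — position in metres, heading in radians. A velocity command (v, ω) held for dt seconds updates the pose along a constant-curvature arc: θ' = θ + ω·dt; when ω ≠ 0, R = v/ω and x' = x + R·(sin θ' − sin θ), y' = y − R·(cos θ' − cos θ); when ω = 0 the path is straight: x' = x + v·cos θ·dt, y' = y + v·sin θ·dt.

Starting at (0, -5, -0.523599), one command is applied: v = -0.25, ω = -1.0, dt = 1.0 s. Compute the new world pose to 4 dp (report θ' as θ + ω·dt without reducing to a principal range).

(-0.1247, -4.7953, -1.5236)

θ' = -0.5236 + -1.0·1.0 = -1.5236
R = v/ω = -0.25/-1.0 = 0.2500
x' = 0 + 0.2500·(sin -1.5236 − sin -0.5236) = -0.1247
y' = -5 − 0.2500·(cos -1.5236 − cos -0.5236) = -4.7953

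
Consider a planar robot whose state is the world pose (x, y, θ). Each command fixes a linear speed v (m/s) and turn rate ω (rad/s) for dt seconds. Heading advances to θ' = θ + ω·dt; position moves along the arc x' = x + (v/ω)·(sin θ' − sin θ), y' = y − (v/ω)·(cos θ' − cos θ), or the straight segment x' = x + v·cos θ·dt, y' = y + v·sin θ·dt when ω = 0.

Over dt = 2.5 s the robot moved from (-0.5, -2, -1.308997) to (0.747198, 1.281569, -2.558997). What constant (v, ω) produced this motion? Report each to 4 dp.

v = -1.5000, ω = -0.5000

Δθ = -2.558997 − -1.308997 = -1.250000
ω = Δθ/dt = -1.250000/2.5 = -0.5000
R = −Δy/(cos θ' − cos θ) = 3.0000
v = R·ω = 3.0000·-0.5000 = -1.5000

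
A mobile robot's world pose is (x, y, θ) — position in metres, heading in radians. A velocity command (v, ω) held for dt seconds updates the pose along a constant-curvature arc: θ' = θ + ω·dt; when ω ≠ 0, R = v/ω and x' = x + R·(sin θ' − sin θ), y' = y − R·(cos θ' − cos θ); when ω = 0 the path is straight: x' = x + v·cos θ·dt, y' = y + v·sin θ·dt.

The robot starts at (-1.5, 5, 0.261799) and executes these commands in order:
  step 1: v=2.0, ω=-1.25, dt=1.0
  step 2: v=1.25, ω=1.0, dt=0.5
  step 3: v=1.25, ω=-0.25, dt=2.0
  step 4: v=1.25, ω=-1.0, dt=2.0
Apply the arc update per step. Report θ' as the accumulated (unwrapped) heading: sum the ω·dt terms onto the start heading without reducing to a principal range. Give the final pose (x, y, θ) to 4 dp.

(1.6849, 0.3306, -2.9882)

step 1: θ'=-0.9882 (R=-1.6000) → pose (0.2502, 4.3348, -0.9882)
step 2: θ'=-0.4882 (R=1.2500) → pose (0.7077, 3.9186, -0.4882)
step 3: θ'=-0.9882 (R=-5.0000) → pose (2.5377, 2.2537, -0.9882)
step 4: θ'=-2.9882 (R=-1.2500) → pose (1.6849, 0.3306, -2.9882)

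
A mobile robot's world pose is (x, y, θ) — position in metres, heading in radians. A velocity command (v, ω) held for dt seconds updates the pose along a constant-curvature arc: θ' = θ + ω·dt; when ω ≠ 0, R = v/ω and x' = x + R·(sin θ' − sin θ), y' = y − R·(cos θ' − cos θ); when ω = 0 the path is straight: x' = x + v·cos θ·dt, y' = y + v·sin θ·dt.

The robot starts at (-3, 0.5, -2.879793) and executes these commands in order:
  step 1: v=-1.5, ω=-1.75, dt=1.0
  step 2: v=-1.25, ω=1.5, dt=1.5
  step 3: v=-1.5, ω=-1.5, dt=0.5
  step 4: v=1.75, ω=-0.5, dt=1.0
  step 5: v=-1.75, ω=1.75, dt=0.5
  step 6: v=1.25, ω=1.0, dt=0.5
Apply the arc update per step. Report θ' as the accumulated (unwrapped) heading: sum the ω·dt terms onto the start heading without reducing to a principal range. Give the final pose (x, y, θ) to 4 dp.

(-1.1738, -0.5172, -2.2548)

step 1: θ'=-4.6298 (R=0.8571) → pose (-1.9239, -0.2572, -4.6298)
step 2: θ'=-2.3798 (R=-0.8333) → pose (-0.5183, -0.7915, -2.3798)
step 3: θ'=-3.1298 (R=1.0000) → pose (0.1602, -0.5151, -3.1298)
step 4: θ'=-3.6298 (R=-3.5000) → pose (-1.5228, -0.1065, -3.6298)
step 5: θ'=-2.7548 (R=-1.0000) → pose (-0.6765, -0.1494, -2.7548)
step 6: θ'=-2.2548 (R=1.2500) → pose (-1.1738, -0.5172, -2.2548)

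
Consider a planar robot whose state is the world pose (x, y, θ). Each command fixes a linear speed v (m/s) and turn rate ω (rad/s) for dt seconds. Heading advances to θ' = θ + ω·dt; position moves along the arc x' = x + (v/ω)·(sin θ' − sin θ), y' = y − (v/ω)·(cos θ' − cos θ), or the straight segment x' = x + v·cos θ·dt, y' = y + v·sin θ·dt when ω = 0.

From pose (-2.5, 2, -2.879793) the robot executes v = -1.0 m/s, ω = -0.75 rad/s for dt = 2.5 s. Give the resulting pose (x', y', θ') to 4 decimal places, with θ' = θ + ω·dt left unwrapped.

(-0.8228, 0.6556, -4.7548)

θ' = -2.8798 + -0.75·2.5 = -4.7548
R = v/ω = -1.0/-0.75 = 1.3333
x' = -2.5 + 1.3333·(sin -4.7548 − sin -2.8798) = -0.8228
y' = 2 − 1.3333·(cos -4.7548 − cos -2.8798) = 0.6556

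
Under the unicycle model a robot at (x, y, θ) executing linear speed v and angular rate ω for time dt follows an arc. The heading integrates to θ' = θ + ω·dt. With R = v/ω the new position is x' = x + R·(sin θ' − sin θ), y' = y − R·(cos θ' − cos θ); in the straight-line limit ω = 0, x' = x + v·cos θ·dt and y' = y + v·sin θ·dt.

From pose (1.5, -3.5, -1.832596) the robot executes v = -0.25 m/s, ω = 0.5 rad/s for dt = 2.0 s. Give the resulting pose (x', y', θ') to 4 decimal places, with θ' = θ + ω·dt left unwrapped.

(1.3869, -3.0341, -0.8326)

θ' = -1.8326 + 0.5·2.0 = -0.8326
R = v/ω = -0.25/0.5 = -0.5000
x' = 1.5 + -0.5000·(sin -0.8326 − sin -1.8326) = 1.3869
y' = -3.5 − -0.5000·(cos -0.8326 − cos -1.8326) = -3.0341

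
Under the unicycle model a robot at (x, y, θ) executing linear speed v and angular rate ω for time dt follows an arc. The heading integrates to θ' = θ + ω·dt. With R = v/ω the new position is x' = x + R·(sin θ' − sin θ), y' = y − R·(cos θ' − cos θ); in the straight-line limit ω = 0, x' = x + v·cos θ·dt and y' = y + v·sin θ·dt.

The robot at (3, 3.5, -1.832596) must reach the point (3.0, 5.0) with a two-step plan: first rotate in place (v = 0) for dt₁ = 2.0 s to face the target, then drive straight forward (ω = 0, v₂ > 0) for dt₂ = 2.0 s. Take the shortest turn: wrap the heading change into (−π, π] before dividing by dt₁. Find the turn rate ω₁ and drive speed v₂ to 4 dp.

ω₁ = -1.4399, v₂ = 0.7500

heading to target = atan2(5−3.5, 3−3) = 1.5708
Δθ = wrap(1.5708 − -1.8326) = -2.8798; ω₁ = Δθ/dt₁ = -1.4399
distance = √((3−3)² + (5−3.5)²) = 1.5000; v₂ = distance/dt₂ = 0.7500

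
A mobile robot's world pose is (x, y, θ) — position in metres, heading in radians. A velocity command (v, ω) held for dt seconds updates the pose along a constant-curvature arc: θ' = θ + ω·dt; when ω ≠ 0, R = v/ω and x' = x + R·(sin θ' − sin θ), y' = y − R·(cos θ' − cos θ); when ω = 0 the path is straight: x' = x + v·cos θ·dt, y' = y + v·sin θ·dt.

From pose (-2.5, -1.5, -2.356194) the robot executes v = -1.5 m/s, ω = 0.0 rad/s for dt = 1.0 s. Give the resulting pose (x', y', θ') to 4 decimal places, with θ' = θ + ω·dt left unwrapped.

(-1.4393, -0.4393, -2.3562)

θ' = -2.3562 + 0.0·1.0 = -2.3562
ω = 0 → straight: x' = -2.5 + -1.5·cos(-2.3562)·1.0 = -1.4393
y' = -1.5 + -1.5·sin(-2.3562)·1.0 = -0.4393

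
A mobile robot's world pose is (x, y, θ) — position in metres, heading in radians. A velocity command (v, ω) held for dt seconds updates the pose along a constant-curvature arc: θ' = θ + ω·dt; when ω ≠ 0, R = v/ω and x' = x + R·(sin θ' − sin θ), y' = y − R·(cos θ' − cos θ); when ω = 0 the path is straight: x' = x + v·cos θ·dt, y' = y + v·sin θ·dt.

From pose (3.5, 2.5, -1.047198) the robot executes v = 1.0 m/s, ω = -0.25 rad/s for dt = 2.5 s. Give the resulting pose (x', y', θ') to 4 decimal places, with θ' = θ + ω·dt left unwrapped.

θ' = -1.0472 + -0.25·2.5 = -1.6722
R = v/ω = 1.0/-0.25 = -4.0000
x' = 3.5 + -4.0000·(sin -1.6722 − sin -1.0472) = 4.0154
y' = 2.5 − -4.0000·(cos -1.6722 − cos -1.0472) = 0.0951

(4.0154, 0.0951, -1.6722)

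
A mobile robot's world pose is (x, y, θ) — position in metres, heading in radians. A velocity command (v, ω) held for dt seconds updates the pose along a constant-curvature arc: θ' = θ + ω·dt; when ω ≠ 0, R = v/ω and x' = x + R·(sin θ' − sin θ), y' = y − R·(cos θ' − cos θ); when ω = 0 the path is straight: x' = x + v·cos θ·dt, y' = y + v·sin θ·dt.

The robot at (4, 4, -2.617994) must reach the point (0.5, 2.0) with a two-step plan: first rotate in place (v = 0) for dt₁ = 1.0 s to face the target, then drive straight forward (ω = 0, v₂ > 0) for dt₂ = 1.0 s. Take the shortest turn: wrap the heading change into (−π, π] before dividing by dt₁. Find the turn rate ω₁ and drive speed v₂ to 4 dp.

ω₁ = -0.0045, v₂ = 4.0311

heading to target = atan2(2−4, 0.5−4) = -2.6224
Δθ = wrap(-2.6224 − -2.6180) = -0.0045; ω₁ = Δθ/dt₁ = -0.0045
distance = √((0.5−4)² + (2−4)²) = 4.0311; v₂ = distance/dt₂ = 4.0311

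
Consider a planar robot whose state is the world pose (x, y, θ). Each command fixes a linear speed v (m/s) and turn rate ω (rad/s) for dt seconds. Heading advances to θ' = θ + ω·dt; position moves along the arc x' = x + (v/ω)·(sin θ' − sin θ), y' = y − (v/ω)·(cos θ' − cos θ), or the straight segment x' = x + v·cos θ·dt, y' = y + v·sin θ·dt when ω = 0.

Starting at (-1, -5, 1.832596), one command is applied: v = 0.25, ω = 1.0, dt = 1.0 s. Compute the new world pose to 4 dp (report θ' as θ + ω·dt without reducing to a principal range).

(-1.1655, -4.8265, 2.8326)

θ' = 1.8326 + 1.0·1.0 = 2.8326
R = v/ω = 0.25/1.0 = 0.2500
x' = -1 + 0.2500·(sin 2.8326 − sin 1.8326) = -1.1655
y' = -5 − 0.2500·(cos 2.8326 − cos 1.8326) = -4.8265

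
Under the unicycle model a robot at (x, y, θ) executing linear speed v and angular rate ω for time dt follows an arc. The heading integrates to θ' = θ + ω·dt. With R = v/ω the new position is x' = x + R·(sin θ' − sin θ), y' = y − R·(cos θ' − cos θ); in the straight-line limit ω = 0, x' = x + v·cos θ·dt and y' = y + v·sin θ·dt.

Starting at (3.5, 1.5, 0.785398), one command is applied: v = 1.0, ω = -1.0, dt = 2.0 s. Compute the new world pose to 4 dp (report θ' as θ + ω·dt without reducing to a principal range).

(5.1443, 1.1416, -1.2146)

θ' = 0.7854 + -1.0·2.0 = -1.2146
R = v/ω = 1.0/-1.0 = -1.0000
x' = 3.5 + -1.0000·(sin -1.2146 − sin 0.7854) = 5.1443
y' = 1.5 − -1.0000·(cos -1.2146 − cos 0.7854) = 1.1416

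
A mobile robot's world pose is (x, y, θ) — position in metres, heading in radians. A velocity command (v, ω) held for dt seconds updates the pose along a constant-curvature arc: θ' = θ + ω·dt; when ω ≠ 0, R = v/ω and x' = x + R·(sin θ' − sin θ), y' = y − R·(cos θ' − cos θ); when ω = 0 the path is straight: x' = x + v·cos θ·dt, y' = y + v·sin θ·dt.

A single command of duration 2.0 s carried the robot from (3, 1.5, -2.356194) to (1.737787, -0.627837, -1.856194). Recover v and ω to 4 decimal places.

v = 1.2500, ω = 0.2500

Δθ = -1.856194 − -2.356194 = 0.500000
ω = Δθ/dt = 0.500000/2.0 = 0.2500
R = −Δy/(cos θ' − cos θ) = 5.0000
v = R·ω = 5.0000·0.2500 = 1.2500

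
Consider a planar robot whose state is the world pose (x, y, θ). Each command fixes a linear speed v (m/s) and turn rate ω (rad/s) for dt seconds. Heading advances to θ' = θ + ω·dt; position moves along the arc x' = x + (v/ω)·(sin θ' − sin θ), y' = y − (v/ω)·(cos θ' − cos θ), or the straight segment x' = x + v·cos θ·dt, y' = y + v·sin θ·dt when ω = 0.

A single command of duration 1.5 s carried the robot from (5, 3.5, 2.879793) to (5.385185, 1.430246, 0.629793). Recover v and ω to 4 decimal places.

v = -1.7500, ω = -1.5000

Δθ = 0.629793 − 2.879793 = -2.250000
ω = Δθ/dt = -2.250000/1.5 = -1.5000
R = −Δy/(cos θ' − cos θ) = 1.1667
v = R·ω = 1.1667·-1.5000 = -1.7500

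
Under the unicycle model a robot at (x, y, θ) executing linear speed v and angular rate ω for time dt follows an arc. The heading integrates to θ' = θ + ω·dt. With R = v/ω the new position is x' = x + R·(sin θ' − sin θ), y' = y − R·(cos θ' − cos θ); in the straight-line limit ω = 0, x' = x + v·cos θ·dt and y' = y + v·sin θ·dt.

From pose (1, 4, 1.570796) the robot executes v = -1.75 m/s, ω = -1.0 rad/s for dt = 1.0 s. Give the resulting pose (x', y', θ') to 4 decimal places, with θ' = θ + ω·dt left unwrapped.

(0.1955, 2.5274, 0.5708)

θ' = 1.5708 + -1.0·1.0 = 0.5708
R = v/ω = -1.75/-1.0 = 1.7500
x' = 1 + 1.7500·(sin 0.5708 − sin 1.5708) = 0.1955
y' = 4 − 1.7500·(cos 0.5708 − cos 1.5708) = 2.5274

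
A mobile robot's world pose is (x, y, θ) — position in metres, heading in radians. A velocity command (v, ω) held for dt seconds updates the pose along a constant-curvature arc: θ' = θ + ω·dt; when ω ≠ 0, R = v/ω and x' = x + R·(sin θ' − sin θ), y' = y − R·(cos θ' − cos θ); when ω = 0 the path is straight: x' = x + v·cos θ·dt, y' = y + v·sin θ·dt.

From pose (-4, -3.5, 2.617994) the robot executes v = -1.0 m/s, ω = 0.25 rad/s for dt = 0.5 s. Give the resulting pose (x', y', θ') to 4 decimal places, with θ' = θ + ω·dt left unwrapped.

(-3.5525, -3.7223, 2.7430)

θ' = 2.6180 + 0.25·0.5 = 2.7430
R = v/ω = -1.0/0.25 = -4.0000
x' = -4 + -4.0000·(sin 2.7430 − sin 2.6180) = -3.5525
y' = -3.5 − -4.0000·(cos 2.7430 − cos 2.6180) = -3.7223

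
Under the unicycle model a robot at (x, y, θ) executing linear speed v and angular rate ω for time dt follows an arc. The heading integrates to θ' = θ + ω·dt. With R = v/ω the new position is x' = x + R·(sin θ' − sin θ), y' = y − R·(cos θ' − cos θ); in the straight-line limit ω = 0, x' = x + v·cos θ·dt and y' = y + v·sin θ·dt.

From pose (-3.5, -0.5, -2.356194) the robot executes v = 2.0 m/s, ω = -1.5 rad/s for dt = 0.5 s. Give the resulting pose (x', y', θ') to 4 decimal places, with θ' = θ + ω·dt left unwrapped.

(-4.3956, -0.8897, -3.1062)

θ' = -2.3562 + -1.5·0.5 = -3.1062
R = v/ω = 2.0/-1.5 = -1.3333
x' = -3.5 + -1.3333·(sin -3.1062 − sin -2.3562) = -4.3956
y' = -0.5 − -1.3333·(cos -3.1062 − cos -2.3562) = -0.8897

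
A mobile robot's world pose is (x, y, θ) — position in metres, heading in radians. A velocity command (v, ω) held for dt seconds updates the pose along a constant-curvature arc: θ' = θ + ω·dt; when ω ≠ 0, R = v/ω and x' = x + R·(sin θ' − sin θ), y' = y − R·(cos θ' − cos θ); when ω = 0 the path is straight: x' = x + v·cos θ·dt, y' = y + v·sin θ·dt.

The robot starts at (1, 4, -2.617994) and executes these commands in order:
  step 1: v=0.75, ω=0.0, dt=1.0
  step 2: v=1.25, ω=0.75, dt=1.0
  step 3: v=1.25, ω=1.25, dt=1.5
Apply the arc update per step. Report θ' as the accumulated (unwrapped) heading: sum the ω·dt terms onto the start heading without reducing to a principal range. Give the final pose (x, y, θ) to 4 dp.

step 1: θ'=-2.6180 (straight) → pose (0.3505, 3.6250, -2.6180)
step 2: θ'=-1.8680 (R=1.6667) → pose (-0.4098, 2.6697, -1.8680)
step 3: θ'=0.0070 (R=1.0000) → pose (0.5534, 1.3769, 0.0070)

(0.5534, 1.3769, 0.0070)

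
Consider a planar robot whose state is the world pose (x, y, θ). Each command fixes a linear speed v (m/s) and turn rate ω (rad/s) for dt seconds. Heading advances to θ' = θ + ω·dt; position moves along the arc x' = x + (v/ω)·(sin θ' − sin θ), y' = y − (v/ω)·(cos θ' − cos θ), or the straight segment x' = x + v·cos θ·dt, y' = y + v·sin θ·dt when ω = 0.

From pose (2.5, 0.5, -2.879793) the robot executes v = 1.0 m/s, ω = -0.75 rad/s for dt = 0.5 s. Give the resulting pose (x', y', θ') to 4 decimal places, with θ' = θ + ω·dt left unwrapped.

θ' = -2.8798 + -0.75·0.5 = -3.2548
R = v/ω = 1.0/-0.75 = -1.3333
x' = 2.5 + -1.3333·(sin -3.2548 − sin -2.8798) = 2.0043
y' = 0.5 − -1.3333·(cos -3.2548 − cos -2.8798) = 0.4631

(2.0043, 0.4631, -3.2548)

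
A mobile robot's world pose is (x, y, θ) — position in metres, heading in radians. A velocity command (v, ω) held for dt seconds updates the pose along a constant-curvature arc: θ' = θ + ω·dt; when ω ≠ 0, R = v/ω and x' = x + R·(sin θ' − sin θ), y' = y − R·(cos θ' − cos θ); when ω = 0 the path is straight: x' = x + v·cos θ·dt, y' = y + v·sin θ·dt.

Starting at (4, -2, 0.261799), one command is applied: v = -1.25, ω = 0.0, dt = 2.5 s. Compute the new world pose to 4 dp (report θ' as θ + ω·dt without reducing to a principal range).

θ' = 0.2618 + 0.0·2.5 = 0.2618
ω = 0 → straight: x' = 4 + -1.25·cos(0.2618)·2.5 = 0.9815
y' = -2 + -1.25·sin(0.2618)·2.5 = -2.8088

(0.9815, -2.8088, 0.2618)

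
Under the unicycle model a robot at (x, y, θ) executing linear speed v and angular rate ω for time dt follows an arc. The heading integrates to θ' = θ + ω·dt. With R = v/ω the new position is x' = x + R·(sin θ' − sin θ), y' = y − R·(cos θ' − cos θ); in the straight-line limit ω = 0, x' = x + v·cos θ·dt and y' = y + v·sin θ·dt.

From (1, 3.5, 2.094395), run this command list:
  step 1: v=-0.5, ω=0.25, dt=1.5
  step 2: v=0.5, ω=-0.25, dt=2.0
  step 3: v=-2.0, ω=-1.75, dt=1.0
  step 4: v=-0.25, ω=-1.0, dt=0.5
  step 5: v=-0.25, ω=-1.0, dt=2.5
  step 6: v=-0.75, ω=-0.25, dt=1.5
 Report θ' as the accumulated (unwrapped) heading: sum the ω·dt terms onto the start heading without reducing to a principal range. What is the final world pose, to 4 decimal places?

(1.0432, 2.8357, -3.1556)

step 1: θ'=2.4694 (R=-2.0000) → pose (1.4866, 2.9351, 2.4694)
step 2: θ'=1.9694 (R=-2.0000) → pose (0.8888, 3.7237, 1.9694)
step 3: θ'=0.2194 (R=1.1429) → pose (0.0843, 2.1647, 0.2194)
step 4: θ'=-0.2806 (R=0.2500) → pose (-0.0393, 2.1685, -0.2806)
step 5: θ'=-2.7806 (R=0.2500) → pose (-0.0584, 2.6426, -2.7806)
step 6: θ'=-3.1556 (R=3.0000) → pose (1.0432, 2.8357, -3.1556)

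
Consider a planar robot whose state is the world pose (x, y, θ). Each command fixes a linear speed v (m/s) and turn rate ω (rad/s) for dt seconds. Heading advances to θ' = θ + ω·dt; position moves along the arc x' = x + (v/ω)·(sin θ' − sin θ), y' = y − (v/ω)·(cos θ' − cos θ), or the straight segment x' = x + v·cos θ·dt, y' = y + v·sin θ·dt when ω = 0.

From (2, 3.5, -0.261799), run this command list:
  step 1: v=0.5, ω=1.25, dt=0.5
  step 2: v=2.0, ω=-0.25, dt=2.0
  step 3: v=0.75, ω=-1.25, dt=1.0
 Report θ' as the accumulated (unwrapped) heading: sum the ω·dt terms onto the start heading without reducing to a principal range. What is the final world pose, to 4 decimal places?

step 1: θ'=0.3632 (R=0.4000) → pose (2.2456, 3.5125, 0.3632)
step 2: θ'=-0.1368 (R=-8.0000) → pose (6.1788, 3.9596, -0.1368)
step 3: θ'=-1.3868 (R=-0.6000) → pose (6.6868, 3.4750, -1.3868)

(6.6868, 3.4750, -1.3868)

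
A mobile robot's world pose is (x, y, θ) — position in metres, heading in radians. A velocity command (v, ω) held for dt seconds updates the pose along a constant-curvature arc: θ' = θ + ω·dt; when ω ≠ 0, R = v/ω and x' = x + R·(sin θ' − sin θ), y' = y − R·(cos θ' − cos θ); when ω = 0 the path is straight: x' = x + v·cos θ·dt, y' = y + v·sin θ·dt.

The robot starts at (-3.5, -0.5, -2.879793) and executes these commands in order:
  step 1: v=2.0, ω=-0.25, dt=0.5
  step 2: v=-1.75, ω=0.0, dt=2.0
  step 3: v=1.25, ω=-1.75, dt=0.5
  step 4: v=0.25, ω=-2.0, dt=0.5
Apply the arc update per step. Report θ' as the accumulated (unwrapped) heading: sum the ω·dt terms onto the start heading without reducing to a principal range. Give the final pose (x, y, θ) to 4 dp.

(-1.6295, 0.0720, -4.8798)

step 1: θ'=-3.0048 (R=-8.0000) → pose (-4.4796, -0.6979, -3.0048)
step 2: θ'=-3.0048 (straight) → pose (-1.0123, -0.2205, -3.0048)
step 3: θ'=-3.8798 (R=-0.7143) → pose (-1.5904, -0.0413, -3.8798)
step 4: θ'=-4.8798 (R=-0.1250) → pose (-1.6295, 0.0720, -4.8798)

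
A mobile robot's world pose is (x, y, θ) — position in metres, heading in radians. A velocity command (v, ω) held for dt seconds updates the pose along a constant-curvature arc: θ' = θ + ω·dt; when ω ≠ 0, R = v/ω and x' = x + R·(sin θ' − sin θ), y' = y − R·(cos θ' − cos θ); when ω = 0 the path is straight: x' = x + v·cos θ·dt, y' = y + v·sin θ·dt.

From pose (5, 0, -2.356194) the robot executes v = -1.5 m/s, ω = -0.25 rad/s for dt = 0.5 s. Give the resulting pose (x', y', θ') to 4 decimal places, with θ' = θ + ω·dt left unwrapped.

(5.5621, 0.4958, -2.4812)

θ' = -2.3562 + -0.25·0.5 = -2.4812
R = v/ω = -1.5/-0.25 = 6.0000
x' = 5 + 6.0000·(sin -2.4812 − sin -2.3562) = 5.5621
y' = 0 − 6.0000·(cos -2.4812 − cos -2.3562) = 0.4958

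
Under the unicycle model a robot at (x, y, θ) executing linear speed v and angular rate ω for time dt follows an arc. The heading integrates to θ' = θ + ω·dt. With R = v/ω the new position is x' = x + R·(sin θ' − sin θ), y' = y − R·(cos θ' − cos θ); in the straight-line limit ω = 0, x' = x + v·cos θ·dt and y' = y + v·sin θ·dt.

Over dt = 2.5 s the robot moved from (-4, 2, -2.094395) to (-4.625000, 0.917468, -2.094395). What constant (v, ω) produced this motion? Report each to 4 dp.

v = 0.5000, ω = 0.0000

Δθ = -2.094395 − -2.094395 = 0.000000
ω = Δθ/dt = 0.000000/2.5 = 0.0000
ω = 0 → v = (Δx·cos θ + Δy·sin θ)/dt = 0.5000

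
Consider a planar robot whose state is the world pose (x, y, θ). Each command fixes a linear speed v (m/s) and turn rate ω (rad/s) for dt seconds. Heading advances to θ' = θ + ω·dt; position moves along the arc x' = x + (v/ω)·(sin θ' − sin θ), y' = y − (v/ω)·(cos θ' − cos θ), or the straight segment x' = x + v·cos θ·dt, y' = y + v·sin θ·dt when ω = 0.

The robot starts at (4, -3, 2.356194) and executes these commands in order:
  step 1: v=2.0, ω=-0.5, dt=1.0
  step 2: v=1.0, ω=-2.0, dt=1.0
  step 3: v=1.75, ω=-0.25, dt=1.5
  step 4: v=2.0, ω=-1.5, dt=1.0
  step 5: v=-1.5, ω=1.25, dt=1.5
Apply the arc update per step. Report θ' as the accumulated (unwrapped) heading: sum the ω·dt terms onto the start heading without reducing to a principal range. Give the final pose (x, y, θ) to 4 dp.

step 1: θ'=1.8562 (R=-4.0000) → pose (2.9902, -1.2977, 1.8562)
step 2: θ'=-0.1438 (R=-0.5000) → pose (3.5417, -0.6621, -0.1438)
step 3: θ'=-0.5188 (R=-7.0000) → pose (6.0094, -1.5110, -0.5188)
step 4: θ'=-2.0188 (R=-1.3333) → pose (6.5500, -3.2464, -2.0188)
step 5: θ'=-0.1438 (R=-1.2000) → pose (5.6404, -1.5390, -0.1438)

(5.6404, -1.5390, -0.1438)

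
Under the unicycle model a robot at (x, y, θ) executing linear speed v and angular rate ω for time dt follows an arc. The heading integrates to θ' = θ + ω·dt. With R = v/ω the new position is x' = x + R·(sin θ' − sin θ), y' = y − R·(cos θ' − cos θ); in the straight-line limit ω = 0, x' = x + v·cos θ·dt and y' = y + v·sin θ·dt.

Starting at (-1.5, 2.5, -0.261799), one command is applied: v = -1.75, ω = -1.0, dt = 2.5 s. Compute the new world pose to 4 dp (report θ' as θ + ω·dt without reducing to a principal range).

(-1.6958, 5.8157, -2.7618)

θ' = -0.2618 + -1.0·2.5 = -2.7618
R = v/ω = -1.75/-1.0 = 1.7500
x' = -1.5 + 1.7500·(sin -2.7618 − sin -0.2618) = -1.6958
y' = 2.5 − 1.7500·(cos -2.7618 − cos -0.2618) = 5.8157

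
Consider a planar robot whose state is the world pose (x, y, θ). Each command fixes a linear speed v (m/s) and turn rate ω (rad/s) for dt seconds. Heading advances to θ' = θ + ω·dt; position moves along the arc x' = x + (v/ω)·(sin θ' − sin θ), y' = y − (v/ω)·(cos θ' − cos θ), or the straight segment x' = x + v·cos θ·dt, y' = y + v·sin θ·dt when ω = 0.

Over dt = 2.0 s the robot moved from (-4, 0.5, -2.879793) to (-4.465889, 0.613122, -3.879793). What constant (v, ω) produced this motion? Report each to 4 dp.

Δθ = -3.879793 − -2.879793 = -1.000000
ω = Δθ/dt = -1.000000/2.0 = -0.5000
R = Δx/(sin θ' − sin θ) = -0.5000
v = R·ω = -0.5000·-0.5000 = 0.2500

v = 0.2500, ω = -0.5000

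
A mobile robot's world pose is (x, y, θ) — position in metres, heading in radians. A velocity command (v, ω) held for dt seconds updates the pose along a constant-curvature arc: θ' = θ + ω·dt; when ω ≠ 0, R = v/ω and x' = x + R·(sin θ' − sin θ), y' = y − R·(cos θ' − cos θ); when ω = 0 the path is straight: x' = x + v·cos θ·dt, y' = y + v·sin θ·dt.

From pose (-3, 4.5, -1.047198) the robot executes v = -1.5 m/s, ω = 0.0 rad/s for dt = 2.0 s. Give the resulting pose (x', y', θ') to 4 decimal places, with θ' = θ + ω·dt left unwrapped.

θ' = -1.0472 + 0.0·2.0 = -1.0472
ω = 0 → straight: x' = -3 + -1.5·cos(-1.0472)·2.0 = -4.5000
y' = 4.5 + -1.5·sin(-1.0472)·2.0 = 7.0981

(-4.5000, 7.0981, -1.0472)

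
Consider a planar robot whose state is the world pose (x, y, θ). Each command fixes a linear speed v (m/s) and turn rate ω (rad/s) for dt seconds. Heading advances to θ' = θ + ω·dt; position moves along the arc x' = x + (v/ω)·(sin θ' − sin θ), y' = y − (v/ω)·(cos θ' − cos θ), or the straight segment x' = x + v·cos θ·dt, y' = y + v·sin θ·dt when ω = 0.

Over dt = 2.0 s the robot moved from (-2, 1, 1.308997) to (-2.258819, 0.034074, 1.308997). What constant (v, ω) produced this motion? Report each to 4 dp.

v = -0.5000, ω = 0.0000

Δθ = 1.308997 − 1.308997 = 0.000000
ω = Δθ/dt = 0.000000/2.0 = 0.0000
ω = 0 → v = (Δx·cos θ + Δy·sin θ)/dt = -0.5000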